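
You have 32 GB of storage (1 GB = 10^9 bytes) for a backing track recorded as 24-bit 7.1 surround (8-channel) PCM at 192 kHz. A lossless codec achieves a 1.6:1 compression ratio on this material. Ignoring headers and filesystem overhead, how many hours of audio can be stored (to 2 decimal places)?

Uncompressed byte rate = 192,000 × 3 × 8 = 4,608,000 bytes/s.
After 1.6:1 compression, effective rate ≈ 2880000 bytes/s.
Capacity = 32 × 1,000,000,000 = 32,000,000,000 bytes.
32,000,000,000 / effective rate ≈ 11111.11 s → 3.09 hours.

3.09 hours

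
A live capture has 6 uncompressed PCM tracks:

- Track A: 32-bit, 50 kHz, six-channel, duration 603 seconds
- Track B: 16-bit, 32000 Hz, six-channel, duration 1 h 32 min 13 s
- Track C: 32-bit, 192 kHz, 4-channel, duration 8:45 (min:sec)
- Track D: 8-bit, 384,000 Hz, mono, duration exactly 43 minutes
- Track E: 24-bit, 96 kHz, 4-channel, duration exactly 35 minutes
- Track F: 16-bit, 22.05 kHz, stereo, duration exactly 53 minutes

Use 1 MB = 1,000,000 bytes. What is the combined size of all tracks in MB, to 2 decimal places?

Track A: 50,000 × 603 × 4 × 6 = 723,600,000 bytes.
Track B: 1 h 32 min 13 s = 5,533 s; 32,000 × 5,533 × 2 × 6 = 2,124,672,000 bytes.
Track C: 8:45 (min:sec) = 525 s; 192,000 × 525 × 4 × 4 = 1,612,800,000 bytes.
Track D: exactly 43 minutes = 2,580 s; 384,000 × 2,580 × 1 × 1 = 990,720,000 bytes.
Track E: exactly 35 minutes = 2,100 s; 96,000 × 2,100 × 3 × 4 = 2,419,200,000 bytes.
Track F: exactly 53 minutes = 3,180 s; 22,050 × 3,180 × 2 × 2 = 280,476,000 bytes.
Total = 8,151,468,000 bytes = 8151.47 MB.

8151.47 MB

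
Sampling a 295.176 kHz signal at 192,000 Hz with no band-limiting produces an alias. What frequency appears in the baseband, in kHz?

88.824 kHz

Nyquist = 192,000/2 = 96,000 Hz; 295,176 Hz exceeds it.
Alias = |295,176 − 2×192,000| = |295,176 − 384,000| = 88,824 Hz = 88.824 kHz.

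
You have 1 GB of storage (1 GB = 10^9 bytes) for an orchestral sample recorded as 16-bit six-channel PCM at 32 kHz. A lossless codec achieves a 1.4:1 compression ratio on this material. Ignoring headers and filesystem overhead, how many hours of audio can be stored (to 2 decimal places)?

Uncompressed byte rate = 32,000 × 2 × 6 = 384,000 bytes/s.
After 1.4:1 compression, effective rate ≈ 274285.71 bytes/s.
Capacity = 1 × 1,000,000,000 = 1,000,000,000 bytes.
1,000,000,000 / effective rate ≈ 3645.83 s → 1.01 hours.

1.01 hours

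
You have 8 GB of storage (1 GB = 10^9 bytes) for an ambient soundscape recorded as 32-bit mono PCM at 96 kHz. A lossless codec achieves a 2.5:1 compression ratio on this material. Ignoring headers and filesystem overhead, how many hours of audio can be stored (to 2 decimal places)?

Uncompressed byte rate = 96,000 × 4 × 1 = 384,000 bytes/s.
After 2.5:1 compression, effective rate ≈ 153600 bytes/s.
Capacity = 8 × 1,000,000,000 = 8,000,000,000 bytes.
8,000,000,000 / effective rate ≈ 52083.33 s → 14.47 hours.

14.47 hours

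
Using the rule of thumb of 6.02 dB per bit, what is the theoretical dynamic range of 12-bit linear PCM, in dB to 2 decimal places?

72.24 dB

12 × 6.02 = 72.24 dB.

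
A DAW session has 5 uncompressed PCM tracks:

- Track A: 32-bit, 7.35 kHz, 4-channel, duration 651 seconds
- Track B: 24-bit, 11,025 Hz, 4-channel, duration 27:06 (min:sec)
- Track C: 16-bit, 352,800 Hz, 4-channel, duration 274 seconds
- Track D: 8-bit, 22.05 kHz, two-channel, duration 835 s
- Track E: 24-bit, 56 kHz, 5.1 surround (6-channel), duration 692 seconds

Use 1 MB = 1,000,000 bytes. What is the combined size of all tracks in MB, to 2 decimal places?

Track A: 7,350 × 651 × 4 × 4 = 76,557,600 bytes.
Track B: 27:06 (min:sec) = 1,626 s; 11,025 × 1,626 × 3 × 4 = 215,119,800 bytes.
Track C: 352,800 × 274 × 2 × 4 = 773,337,600 bytes.
Track D: 22,050 × 835 × 1 × 2 = 36,823,500 bytes.
Track E: 56,000 × 692 × 3 × 6 = 697,536,000 bytes.
Total = 1,799,374,500 bytes = 1799.37 MB.

1799.37 MB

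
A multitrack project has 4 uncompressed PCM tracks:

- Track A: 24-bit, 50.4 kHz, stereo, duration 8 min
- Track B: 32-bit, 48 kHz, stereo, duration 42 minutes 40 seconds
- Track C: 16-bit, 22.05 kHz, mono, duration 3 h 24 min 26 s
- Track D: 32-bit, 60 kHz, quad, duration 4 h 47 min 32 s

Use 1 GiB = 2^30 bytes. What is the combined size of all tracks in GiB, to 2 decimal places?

Track A: 8 min = 480 s; 50,400 × 480 × 3 × 2 = 145,152,000 bytes.
Track B: 42 minutes 40 seconds = 2,560 s; 48,000 × 2,560 × 4 × 2 = 983,040,000 bytes.
Track C: 3 h 24 min 26 s = 12,266 s; 22,050 × 12,266 × 2 × 1 = 540,930,600 bytes.
Track D: 4 h 47 min 32 s = 17,252 s; 60,000 × 17,252 × 4 × 4 = 16,561,920,000 bytes.
Total = 18,231,042,600 bytes = 16.98 GiB.

16.98 GiB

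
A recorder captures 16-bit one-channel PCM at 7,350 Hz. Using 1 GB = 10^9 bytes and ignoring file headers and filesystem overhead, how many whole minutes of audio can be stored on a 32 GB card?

36,281 minutes

Uncompressed byte rate = 7,350 × 2 × 1 = 14,700 bytes/s.
Capacity = 32 × 1,000,000,000 = 32,000,000,000 bytes.
32,000,000,000 / 14,700 ≈ 2176870.75 s → 36,281 minutes.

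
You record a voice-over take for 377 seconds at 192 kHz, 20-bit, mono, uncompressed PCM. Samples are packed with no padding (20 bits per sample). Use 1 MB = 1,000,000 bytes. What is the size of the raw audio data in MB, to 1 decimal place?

Bits = 192,000 × 377 × 20 × 1 = 1,447,680,000 bits = 180,960,000 bytes.
180,960,000 / 1,000,000 = 181.0 MB.

181.0 MB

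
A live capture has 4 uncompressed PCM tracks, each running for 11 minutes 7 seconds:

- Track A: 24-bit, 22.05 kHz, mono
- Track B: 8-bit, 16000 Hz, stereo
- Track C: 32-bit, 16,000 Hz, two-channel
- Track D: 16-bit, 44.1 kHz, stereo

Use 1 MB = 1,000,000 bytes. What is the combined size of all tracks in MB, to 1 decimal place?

268.5 MB

11 minutes 7 seconds = 667 s.
Track A: 22,050 × 667 × 3 × 1 = 44,122,050 bytes.
Track B: 16,000 × 667 × 1 × 2 = 21,344,000 bytes.
Track C: 16,000 × 667 × 4 × 2 = 85,376,000 bytes.
Track D: 44,100 × 667 × 2 × 2 = 117,658,800 bytes.
Total = 268,500,850 bytes = 268.5 MB.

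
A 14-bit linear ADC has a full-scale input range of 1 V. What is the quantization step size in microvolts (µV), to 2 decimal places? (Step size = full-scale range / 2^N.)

61.04 µV

1 V / 2^14 = 1 / 16,384 V = 61.04 µV.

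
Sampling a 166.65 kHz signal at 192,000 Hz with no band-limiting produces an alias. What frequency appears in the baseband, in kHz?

25.35 kHz

Nyquist = 192,000/2 = 96,000 Hz; 166,650 Hz exceeds it.
Alias = |166,650 − 1×192,000| = |166,650 − 192,000| = 25,350 Hz = 25.35 kHz.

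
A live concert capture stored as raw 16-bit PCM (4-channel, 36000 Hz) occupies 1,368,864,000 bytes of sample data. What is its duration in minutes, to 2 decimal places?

Byte rate = 36,000 × 2 × 4 = 288,000 bytes/s.
Duration = 1,368,864,000 / 288,000 = 4,753 s.
4,753 s / 60 = 79.22 minutes.

79.22 minutes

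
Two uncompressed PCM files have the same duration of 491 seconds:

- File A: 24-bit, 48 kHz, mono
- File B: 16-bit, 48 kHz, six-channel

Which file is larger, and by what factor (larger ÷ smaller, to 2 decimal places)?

File B, by a factor of 4.00

File A: 48,000 × 3 × 1 = 144,000 bytes/s.
File B: 48,000 × 2 × 6 = 576,000 bytes/s.
File B is larger; ratio = 282,816,000 / 70,704,000 = 4.00.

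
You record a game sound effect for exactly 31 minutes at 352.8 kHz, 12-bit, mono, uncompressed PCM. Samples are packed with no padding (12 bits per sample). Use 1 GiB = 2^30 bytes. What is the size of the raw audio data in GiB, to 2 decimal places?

Duration = exactly 31 minutes = 1,860 s.
Bits = 352,800 × 1,860 × 12 × 1 = 7,874,496,000 bits = 984,312,000 bytes.
984,312,000 / 1,073,741,824 = 0.92 GiB.

0.92 GiB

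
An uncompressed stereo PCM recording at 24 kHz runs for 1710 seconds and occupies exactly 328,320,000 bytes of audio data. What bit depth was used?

Bytes per sample = 328,320,000 / (24,000 × 1,710 × 2) = 328,320,000 / 82,080,000 = 4.
Bit depth = 4 × 8 = 32 bits.

32 bits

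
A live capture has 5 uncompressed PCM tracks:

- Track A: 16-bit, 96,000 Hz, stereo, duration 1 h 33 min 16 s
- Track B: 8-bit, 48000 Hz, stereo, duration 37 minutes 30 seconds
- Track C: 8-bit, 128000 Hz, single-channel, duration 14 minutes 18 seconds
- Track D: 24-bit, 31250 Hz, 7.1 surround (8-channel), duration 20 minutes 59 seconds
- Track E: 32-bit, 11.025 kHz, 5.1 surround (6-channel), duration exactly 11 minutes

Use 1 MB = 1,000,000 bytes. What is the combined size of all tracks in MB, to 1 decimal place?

Track A: 1 h 33 min 16 s = 5,596 s; 96,000 × 5,596 × 2 × 2 = 2,148,864,000 bytes.
Track B: 37 minutes 30 seconds = 2,250 s; 48,000 × 2,250 × 1 × 2 = 216,000,000 bytes.
Track C: 14 minutes 18 seconds = 858 s; 128,000 × 858 × 1 × 1 = 109,824,000 bytes.
Track D: 20 minutes 59 seconds = 1,259 s; 31,250 × 1,259 × 3 × 8 = 944,250,000 bytes.
Track E: exactly 11 minutes = 660 s; 11,025 × 660 × 4 × 6 = 174,636,000 bytes.
Total = 3,593,574,000 bytes = 3593.6 MB.

3593.6 MB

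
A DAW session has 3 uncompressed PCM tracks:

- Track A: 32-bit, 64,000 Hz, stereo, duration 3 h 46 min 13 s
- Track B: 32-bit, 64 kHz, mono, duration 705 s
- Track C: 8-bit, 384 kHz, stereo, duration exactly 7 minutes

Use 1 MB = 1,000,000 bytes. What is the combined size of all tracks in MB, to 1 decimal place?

Track A: 3 h 46 min 13 s = 13,573 s; 64,000 × 13,573 × 4 × 2 = 6,949,376,000 bytes.
Track B: 64,000 × 705 × 4 × 1 = 180,480,000 bytes.
Track C: exactly 7 minutes = 420 s; 384,000 × 420 × 1 × 2 = 322,560,000 bytes.
Total = 7,452,416,000 bytes = 7452.4 MB.

7452.4 MB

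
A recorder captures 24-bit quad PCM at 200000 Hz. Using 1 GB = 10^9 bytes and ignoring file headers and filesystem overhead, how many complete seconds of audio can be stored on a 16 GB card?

6,666 seconds

Uncompressed byte rate = 200,000 × 3 × 4 = 2,400,000 bytes/s.
Capacity = 16 × 1,000,000,000 = 16,000,000,000 bytes.
16,000,000,000 / 2,400,000 ≈ 6666.67 s → 6,666 seconds.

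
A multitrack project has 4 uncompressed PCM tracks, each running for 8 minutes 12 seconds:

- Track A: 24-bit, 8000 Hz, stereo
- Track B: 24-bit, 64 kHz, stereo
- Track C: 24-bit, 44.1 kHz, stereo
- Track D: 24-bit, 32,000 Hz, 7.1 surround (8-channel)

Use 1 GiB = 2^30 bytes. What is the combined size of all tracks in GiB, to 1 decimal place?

0.7 GiB

8 minutes 12 seconds = 492 s.
Track A: 8,000 × 492 × 3 × 2 = 23,616,000 bytes.
Track B: 64,000 × 492 × 3 × 2 = 188,928,000 bytes.
Track C: 44,100 × 492 × 3 × 2 = 130,183,200 bytes.
Track D: 32,000 × 492 × 3 × 8 = 377,856,000 bytes.
Total = 720,583,200 bytes = 0.7 GiB.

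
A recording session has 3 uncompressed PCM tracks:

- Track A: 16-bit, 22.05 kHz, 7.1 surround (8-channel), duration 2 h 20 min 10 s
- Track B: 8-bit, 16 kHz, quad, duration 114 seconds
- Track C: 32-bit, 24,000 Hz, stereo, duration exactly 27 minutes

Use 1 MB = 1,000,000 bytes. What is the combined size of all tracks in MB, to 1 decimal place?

Track A: 2 h 20 min 10 s = 8,410 s; 22,050 × 8,410 × 2 × 8 = 2,967,048,000 bytes.
Track B: 16,000 × 114 × 1 × 4 = 7,296,000 bytes.
Track C: exactly 27 minutes = 1,620 s; 24,000 × 1,620 × 4 × 2 = 311,040,000 bytes.
Total = 3,285,384,000 bytes = 3285.4 MB.

3285.4 MB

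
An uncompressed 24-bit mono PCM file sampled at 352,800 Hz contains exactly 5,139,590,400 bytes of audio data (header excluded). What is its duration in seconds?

4,856 seconds

Byte rate = 352,800 × 3 × 1 = 1,058,400 bytes/s.
Duration = 5,139,590,400 / 1,058,400 = 4,856 s.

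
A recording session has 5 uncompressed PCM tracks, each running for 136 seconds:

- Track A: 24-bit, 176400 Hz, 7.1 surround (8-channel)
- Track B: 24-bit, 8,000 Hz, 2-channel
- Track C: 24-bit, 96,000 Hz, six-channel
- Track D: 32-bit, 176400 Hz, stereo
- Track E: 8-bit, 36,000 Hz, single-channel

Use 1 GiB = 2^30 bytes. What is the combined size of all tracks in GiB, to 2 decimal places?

0.94 GiB

Track A: 176,400 × 136 × 3 × 8 = 575,769,600 bytes.
Track B: 8,000 × 136 × 3 × 2 = 6,528,000 bytes.
Track C: 96,000 × 136 × 3 × 6 = 235,008,000 bytes.
Track D: 176,400 × 136 × 4 × 2 = 191,923,200 bytes.
Track E: 36,000 × 136 × 1 × 1 = 4,896,000 bytes.
Total = 1,014,124,800 bytes = 0.94 GiB.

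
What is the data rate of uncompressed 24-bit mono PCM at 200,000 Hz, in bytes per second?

Bit rate = 200,000 × 24 × 1 = 4,800,000 bits/s.
4,800,000 / 8 = 600,000 bytes/s.

600,000 bytes/s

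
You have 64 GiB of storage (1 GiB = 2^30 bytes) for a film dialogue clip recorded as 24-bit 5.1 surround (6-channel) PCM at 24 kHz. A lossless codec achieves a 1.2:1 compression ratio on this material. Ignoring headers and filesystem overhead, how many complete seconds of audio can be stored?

190,887 seconds

Uncompressed byte rate = 24,000 × 3 × 6 = 432,000 bytes/s.
After 1.2:1 compression, effective rate ≈ 360000 bytes/s.
Capacity = 64 × 1,073,741,824 = 68,719,476,736 bytes.
68,719,476,736 / effective rate ≈ 190887.44 s → 190,887 seconds.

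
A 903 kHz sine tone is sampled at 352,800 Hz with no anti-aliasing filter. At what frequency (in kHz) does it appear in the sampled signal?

155.4 kHz

Nyquist = 352,800/2 = 176,400 Hz; 903,000 Hz exceeds it.
Alias = |903,000 − 3×352,800| = |903,000 − 1,058,400| = 155,400 Hz = 155.4 kHz.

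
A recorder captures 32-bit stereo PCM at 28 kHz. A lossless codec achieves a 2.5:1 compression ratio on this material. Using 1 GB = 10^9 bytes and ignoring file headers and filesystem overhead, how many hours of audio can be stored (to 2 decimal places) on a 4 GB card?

12.40 hours

Uncompressed byte rate = 28,000 × 4 × 2 = 224,000 bytes/s.
After 2.5:1 compression, effective rate ≈ 89600 bytes/s.
Capacity = 4 × 1,000,000,000 = 4,000,000,000 bytes.
4,000,000,000 / effective rate ≈ 44642.86 s → 12.40 hours.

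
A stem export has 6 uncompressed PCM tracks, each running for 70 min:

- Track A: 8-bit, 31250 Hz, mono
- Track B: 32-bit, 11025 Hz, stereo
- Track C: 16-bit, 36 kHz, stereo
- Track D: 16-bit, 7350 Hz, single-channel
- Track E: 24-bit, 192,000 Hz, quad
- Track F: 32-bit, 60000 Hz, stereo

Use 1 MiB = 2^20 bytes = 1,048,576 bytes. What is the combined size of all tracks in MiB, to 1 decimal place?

70 min = 4,200 s.
Track A: 31,250 × 4,200 × 1 × 1 = 131,250,000 bytes.
Track B: 11,025 × 4,200 × 4 × 2 = 370,440,000 bytes.
Track C: 36,000 × 4,200 × 2 × 2 = 604,800,000 bytes.
Track D: 7,350 × 4,200 × 2 × 1 = 61,740,000 bytes.
Track E: 192,000 × 4,200 × 3 × 4 = 9,676,800,000 bytes.
Track F: 60,000 × 4,200 × 4 × 2 = 2,016,000,000 bytes.
Total = 12,861,030,000 bytes = 12265.2 MiB.

12265.2 MiB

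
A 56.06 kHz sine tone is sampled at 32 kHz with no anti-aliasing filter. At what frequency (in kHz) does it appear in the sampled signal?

Nyquist = 32,000/2 = 16,000 Hz; 56,060 Hz exceeds it.
Alias = |56,060 − 2×32,000| = |56,060 − 64,000| = 7,940 Hz = 7.94 kHz.

7.94 kHz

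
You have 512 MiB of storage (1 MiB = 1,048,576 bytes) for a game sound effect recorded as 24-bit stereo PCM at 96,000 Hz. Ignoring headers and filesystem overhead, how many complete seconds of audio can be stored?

932 seconds

Uncompressed byte rate = 96,000 × 3 × 2 = 576,000 bytes/s.
Capacity = 512 × 1,048,576 = 536,870,912 bytes.
536,870,912 / 576,000 ≈ 932.07 s → 932 seconds.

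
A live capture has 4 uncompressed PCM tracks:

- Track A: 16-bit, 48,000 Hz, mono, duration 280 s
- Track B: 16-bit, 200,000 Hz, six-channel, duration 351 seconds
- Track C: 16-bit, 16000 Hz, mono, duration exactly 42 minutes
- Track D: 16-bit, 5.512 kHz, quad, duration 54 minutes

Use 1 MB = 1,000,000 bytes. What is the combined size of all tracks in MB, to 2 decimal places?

1092.79 MB

Track A: 48,000 × 280 × 2 × 1 = 26,880,000 bytes.
Track B: 200,000 × 351 × 2 × 6 = 842,400,000 bytes.
Track C: exactly 42 minutes = 2,520 s; 16,000 × 2,520 × 2 × 1 = 80,640,000 bytes.
Track D: 54 minutes = 3,240 s; 5,512 × 3,240 × 2 × 4 = 142,871,040 bytes.
Total = 1,092,791,040 bytes = 1092.79 MB.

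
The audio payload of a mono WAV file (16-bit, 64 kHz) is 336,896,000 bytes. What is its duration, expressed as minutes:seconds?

Byte rate = 64,000 × 2 × 1 = 128,000 bytes/s.
Duration = 336,896,000 / 128,000 = 2,632 s.
2,632 s = 43:52.

43:52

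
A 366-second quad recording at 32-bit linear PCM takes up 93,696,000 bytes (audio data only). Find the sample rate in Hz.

Bytes = sample_rate × seconds × bytes_per_sample × channels.
sample_rate = 93,696,000 / (366 × 4 × 4) = 93,696,000 / 5,856 = 16,000 Hz.

16,000 Hz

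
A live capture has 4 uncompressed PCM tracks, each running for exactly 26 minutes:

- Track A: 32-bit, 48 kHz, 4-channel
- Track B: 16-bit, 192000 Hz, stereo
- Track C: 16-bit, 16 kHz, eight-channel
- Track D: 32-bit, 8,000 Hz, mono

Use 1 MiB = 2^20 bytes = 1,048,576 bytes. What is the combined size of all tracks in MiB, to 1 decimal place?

2713.6 MiB

exactly 26 minutes = 1,560 s.
Track A: 48,000 × 1,560 × 4 × 4 = 1,198,080,000 bytes.
Track B: 192,000 × 1,560 × 2 × 2 = 1,198,080,000 bytes.
Track C: 16,000 × 1,560 × 2 × 8 = 399,360,000 bytes.
Track D: 8,000 × 1,560 × 4 × 1 = 49,920,000 bytes.
Total = 2,845,440,000 bytes = 2713.6 MiB.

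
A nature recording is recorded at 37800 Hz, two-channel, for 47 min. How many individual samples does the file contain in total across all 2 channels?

47 min = 2,820 s.
37,800 × 2,820 s × 2 ch = 213,192,000 samples.

213,192,000 samples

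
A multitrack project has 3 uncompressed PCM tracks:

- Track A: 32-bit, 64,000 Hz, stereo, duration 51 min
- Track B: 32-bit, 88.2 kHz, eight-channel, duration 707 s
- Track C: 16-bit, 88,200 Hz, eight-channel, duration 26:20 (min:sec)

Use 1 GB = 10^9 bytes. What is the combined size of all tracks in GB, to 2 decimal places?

5.79 GB

Track A: 51 min = 3,060 s; 64,000 × 3,060 × 4 × 2 = 1,566,720,000 bytes.
Track B: 88,200 × 707 × 4 × 8 = 1,995,436,800 bytes.
Track C: 26:20 (min:sec) = 1,580 s; 88,200 × 1,580 × 2 × 8 = 2,229,696,000 bytes.
Total = 5,791,852,800 bytes = 5.79 GB.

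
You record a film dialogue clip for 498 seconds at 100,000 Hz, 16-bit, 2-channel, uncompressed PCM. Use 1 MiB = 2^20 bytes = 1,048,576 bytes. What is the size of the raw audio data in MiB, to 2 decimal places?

Bytes = 100,000 samples/s × 498 s × 2 bytes/sample × 2 ch = 199,200,000 bytes.
199,200,000 / 1,048,576 = 189.97 MiB.

189.97 MiB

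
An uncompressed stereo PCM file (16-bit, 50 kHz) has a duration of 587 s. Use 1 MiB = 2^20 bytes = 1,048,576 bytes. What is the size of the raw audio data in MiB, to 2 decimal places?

Bytes = 50,000 samples/s × 587 s × 2 bytes/sample × 2 ch = 117,400,000 bytes.
117,400,000 / 1,048,576 = 111.96 MiB.

111.96 MiB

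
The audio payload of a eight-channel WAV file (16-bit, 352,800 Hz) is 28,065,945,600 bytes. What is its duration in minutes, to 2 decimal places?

82.87 minutes

Byte rate = 352,800 × 2 × 8 = 5,644,800 bytes/s.
Duration = 28,065,945,600 / 5,644,800 = 4,972 s.
4,972 s / 60 = 82.87 minutes.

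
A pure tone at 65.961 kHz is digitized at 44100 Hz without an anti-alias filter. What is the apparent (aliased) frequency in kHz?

21.861 kHz

Nyquist = 44,100/2 = 22,050 Hz; 65,961 Hz exceeds it.
Alias = |65,961 − 1×44,100| = |65,961 − 44,100| = 21,861 Hz = 21.861 kHz.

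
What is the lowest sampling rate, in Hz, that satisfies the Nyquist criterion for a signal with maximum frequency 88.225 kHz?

176,450 Hz

Minimum sample rate = 2 × 88,225 Hz = 176,450 Hz.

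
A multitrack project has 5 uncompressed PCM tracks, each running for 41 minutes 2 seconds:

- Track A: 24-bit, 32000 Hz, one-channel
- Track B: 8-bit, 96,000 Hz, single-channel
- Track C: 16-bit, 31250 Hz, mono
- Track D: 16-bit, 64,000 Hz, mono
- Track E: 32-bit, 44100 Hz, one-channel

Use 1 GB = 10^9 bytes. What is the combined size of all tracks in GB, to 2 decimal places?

1.38 GB

41 minutes 2 seconds = 2,462 s.
Track A: 32,000 × 2,462 × 3 × 1 = 236,352,000 bytes.
Track B: 96,000 × 2,462 × 1 × 1 = 236,352,000 bytes.
Track C: 31,250 × 2,462 × 2 × 1 = 153,875,000 bytes.
Track D: 64,000 × 2,462 × 2 × 1 = 315,136,000 bytes.
Track E: 44,100 × 2,462 × 4 × 1 = 434,296,800 bytes.
Total = 1,376,011,800 bytes = 1.38 GB.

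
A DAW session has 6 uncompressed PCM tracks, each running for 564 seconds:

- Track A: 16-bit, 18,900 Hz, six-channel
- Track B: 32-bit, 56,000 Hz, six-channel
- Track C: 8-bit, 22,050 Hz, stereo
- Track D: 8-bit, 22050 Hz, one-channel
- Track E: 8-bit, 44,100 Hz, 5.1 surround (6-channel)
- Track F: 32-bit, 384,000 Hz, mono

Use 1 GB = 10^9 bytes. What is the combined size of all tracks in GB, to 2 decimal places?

1.94 GB

Track A: 18,900 × 564 × 2 × 6 = 127,915,200 bytes.
Track B: 56,000 × 564 × 4 × 6 = 758,016,000 bytes.
Track C: 22,050 × 564 × 1 × 2 = 24,872,400 bytes.
Track D: 22,050 × 564 × 1 × 1 = 12,436,200 bytes.
Track E: 44,100 × 564 × 1 × 6 = 149,234,400 bytes.
Track F: 384,000 × 564 × 4 × 1 = 866,304,000 bytes.
Total = 1,938,778,200 bytes = 1.94 GB.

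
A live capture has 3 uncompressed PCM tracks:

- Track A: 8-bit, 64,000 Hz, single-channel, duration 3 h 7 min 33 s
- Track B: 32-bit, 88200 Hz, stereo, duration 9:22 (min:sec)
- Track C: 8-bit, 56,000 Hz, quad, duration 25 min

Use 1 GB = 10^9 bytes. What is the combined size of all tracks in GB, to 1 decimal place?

Track A: 3 h 7 min 33 s = 11,253 s; 64,000 × 11,253 × 1 × 1 = 720,192,000 bytes.
Track B: 9:22 (min:sec) = 562 s; 88,200 × 562 × 4 × 2 = 396,547,200 bytes.
Track C: 25 min = 1,500 s; 56,000 × 1,500 × 1 × 4 = 336,000,000 bytes.
Total = 1,452,739,200 bytes = 1.5 GB.

1.5 GB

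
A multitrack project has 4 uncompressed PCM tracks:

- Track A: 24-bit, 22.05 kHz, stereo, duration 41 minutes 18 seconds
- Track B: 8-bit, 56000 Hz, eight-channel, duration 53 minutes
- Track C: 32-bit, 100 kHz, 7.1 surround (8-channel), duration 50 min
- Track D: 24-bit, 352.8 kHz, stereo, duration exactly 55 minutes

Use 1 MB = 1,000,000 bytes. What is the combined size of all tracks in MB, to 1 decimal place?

18337.9 MB

Track A: 41 minutes 18 seconds = 2,478 s; 22,050 × 2,478 × 3 × 2 = 327,839,400 bytes.
Track B: 53 minutes = 3,180 s; 56,000 × 3,180 × 1 × 8 = 1,424,640,000 bytes.
Track C: 50 min = 3,000 s; 100,000 × 3,000 × 4 × 8 = 9,600,000,000 bytes.
Track D: exactly 55 minutes = 3,300 s; 352,800 × 3,300 × 3 × 2 = 6,985,440,000 bytes.
Total = 18,337,919,400 bytes = 18337.9 MB.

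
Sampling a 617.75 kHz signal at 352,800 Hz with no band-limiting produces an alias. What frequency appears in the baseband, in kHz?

87.85 kHz

Nyquist = 352,800/2 = 176,400 Hz; 617,750 Hz exceeds it.
Alias = |617,750 − 2×352,800| = |617,750 − 705,600| = 87,850 Hz = 87.85 kHz.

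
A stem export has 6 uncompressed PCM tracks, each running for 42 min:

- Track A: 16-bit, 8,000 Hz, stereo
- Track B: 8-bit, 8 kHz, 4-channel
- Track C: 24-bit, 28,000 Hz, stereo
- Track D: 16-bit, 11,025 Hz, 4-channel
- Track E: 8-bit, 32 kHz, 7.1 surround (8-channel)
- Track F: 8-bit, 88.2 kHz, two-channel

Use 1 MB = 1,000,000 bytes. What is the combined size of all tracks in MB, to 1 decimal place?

1896.6 MB

42 min = 2,520 s.
Track A: 8,000 × 2,520 × 2 × 2 = 80,640,000 bytes.
Track B: 8,000 × 2,520 × 1 × 4 = 80,640,000 bytes.
Track C: 28,000 × 2,520 × 3 × 2 = 423,360,000 bytes.
Track D: 11,025 × 2,520 × 2 × 4 = 222,264,000 bytes.
Track E: 32,000 × 2,520 × 1 × 8 = 645,120,000 bytes.
Track F: 88,200 × 2,520 × 1 × 2 = 444,528,000 bytes.
Total = 1,896,552,000 bytes = 1896.6 MB.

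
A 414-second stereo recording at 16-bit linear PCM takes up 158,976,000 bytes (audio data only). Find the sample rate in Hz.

96,000 Hz

Bytes = sample_rate × seconds × bytes_per_sample × channels.
sample_rate = 158,976,000 / (414 × 2 × 2) = 158,976,000 / 1,656 = 96,000 Hz.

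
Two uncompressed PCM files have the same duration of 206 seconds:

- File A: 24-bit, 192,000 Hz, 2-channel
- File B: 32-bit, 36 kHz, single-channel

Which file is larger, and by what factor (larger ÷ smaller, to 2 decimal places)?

File A, by a factor of 8.00

File A: 192,000 × 3 × 2 = 1,152,000 bytes/s.
File B: 36,000 × 4 × 1 = 144,000 bytes/s.
File A is larger; ratio = 237,312,000 / 29,664,000 = 8.00.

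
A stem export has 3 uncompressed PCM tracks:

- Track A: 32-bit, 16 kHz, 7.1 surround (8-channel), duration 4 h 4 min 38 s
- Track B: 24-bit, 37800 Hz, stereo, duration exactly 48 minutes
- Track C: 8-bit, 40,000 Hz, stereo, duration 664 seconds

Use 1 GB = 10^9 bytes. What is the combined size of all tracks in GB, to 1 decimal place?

Track A: 4 h 4 min 38 s = 14,678 s; 16,000 × 14,678 × 4 × 8 = 7,515,136,000 bytes.
Track B: exactly 48 minutes = 2,880 s; 37,800 × 2,880 × 3 × 2 = 653,184,000 bytes.
Track C: 40,000 × 664 × 1 × 2 = 53,120,000 bytes.
Total = 8,221,440,000 bytes = 8.2 GB.

8.2 GB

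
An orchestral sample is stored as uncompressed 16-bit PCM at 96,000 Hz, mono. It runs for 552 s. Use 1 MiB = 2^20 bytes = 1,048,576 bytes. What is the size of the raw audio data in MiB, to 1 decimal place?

101.1 MiB

Bytes = 96,000 samples/s × 552 s × 2 bytes/sample × 1 ch = 105,984,000 bytes.
105,984,000 / 1,048,576 = 101.1 MiB.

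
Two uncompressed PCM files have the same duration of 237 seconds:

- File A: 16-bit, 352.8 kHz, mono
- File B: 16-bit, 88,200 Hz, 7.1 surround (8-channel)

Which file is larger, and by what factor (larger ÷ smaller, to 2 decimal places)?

File B, by a factor of 2.00

File A: 352,800 × 2 × 1 = 705,600 bytes/s.
File B: 88,200 × 2 × 8 = 1,411,200 bytes/s.
File B is larger; ratio = 334,454,400 / 167,227,200 = 2.00.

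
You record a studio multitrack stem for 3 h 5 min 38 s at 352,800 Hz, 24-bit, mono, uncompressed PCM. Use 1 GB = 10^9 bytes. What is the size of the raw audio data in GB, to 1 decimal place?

11.8 GB

Duration = 3 h 5 min 38 s = 11,138 s.
Bytes = 352,800 samples/s × 11,138 s × 3 bytes/sample × 1 ch = 11,788,459,200 bytes.
11,788,459,200 / 1,000,000,000 = 11.8 GB.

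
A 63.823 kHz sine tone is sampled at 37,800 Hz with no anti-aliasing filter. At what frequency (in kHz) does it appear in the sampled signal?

Nyquist = 37,800/2 = 18,900 Hz; 63,823 Hz exceeds it.
Alias = |63,823 − 2×37,800| = |63,823 − 75,600| = 11,777 Hz = 11.777 kHz.

11.777 kHz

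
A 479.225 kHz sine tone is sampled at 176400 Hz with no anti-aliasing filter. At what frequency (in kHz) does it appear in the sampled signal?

Nyquist = 176,400/2 = 88,200 Hz; 479,225 Hz exceeds it.
Alias = |479,225 − 3×176,400| = |479,225 − 529,200| = 49,975 Hz = 49.975 kHz.

49.975 kHz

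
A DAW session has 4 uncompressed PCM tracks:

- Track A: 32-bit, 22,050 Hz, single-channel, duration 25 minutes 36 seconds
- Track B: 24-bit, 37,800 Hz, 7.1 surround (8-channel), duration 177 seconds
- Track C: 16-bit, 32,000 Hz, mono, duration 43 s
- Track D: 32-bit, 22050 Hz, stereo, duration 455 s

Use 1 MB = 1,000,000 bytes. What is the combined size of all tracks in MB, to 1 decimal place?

Track A: 25 minutes 36 seconds = 1,536 s; 22,050 × 1,536 × 4 × 1 = 135,475,200 bytes.
Track B: 37,800 × 177 × 3 × 8 = 160,574,400 bytes.
Track C: 32,000 × 43 × 2 × 1 = 2,752,000 bytes.
Track D: 22,050 × 455 × 4 × 2 = 80,262,000 bytes.
Total = 379,063,600 bytes = 379.1 MB.

379.1 MB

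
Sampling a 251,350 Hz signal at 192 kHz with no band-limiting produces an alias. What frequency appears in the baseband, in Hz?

59,350 Hz

Nyquist = 192,000/2 = 96,000 Hz; 251,350 Hz exceeds it.
Alias = |251,350 − 1×192,000| = |251,350 − 192,000| = 59,350 Hz.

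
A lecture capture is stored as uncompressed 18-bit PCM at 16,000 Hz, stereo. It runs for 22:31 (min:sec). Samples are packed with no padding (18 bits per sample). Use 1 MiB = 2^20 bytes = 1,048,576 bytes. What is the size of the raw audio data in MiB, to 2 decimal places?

Duration = 22:31 (min:sec) = 1,351 s.
Bits = 16,000 × 1,351 × 18 × 2 = 778,176,000 bits = 97,272,000 bytes.
97,272,000 / 1,048,576 = 92.77 MiB.

92.77 MiB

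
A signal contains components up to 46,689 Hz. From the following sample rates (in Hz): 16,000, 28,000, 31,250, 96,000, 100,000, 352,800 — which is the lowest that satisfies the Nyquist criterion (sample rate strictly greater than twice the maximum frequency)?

Need sample rate > 2 × 46,689 = 93,378 Hz.
Lowest listed rate above 93,378 Hz is 96,000 Hz.

96,000 Hz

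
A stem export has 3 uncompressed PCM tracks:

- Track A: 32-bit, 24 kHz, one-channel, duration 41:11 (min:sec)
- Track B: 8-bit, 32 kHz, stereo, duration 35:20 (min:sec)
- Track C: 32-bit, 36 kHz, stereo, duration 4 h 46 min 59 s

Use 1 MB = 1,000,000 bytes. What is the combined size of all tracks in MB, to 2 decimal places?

Track A: 41:11 (min:sec) = 2,471 s; 24,000 × 2,471 × 4 × 1 = 237,216,000 bytes.
Track B: 35:20 (min:sec) = 2,120 s; 32,000 × 2,120 × 1 × 2 = 135,680,000 bytes.
Track C: 4 h 46 min 59 s = 17,219 s; 36,000 × 17,219 × 4 × 2 = 4,959,072,000 bytes.
Total = 5,331,968,000 bytes = 5331.97 MB.

5331.97 MB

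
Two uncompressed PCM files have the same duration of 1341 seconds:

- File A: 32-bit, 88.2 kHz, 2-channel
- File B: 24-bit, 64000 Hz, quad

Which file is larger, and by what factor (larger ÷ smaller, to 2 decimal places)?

File A: 88,200 × 4 × 2 = 705,600 bytes/s.
File B: 64,000 × 3 × 4 = 768,000 bytes/s.
File B is larger; ratio = 1,029,888,000 / 946,209,600 = 1.09.

File B, by a factor of 1.09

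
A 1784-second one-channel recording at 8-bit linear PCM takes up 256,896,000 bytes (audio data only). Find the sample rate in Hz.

Bytes = sample_rate × seconds × bytes_per_sample × channels.
sample_rate = 256,896,000 / (1,784 × 1 × 1) = 256,896,000 / 1,784 = 144,000 Hz.

144,000 Hz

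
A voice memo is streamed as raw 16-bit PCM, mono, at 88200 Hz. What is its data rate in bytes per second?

176,400 bytes/s

Bit rate = 88,200 × 16 × 1 = 1,411,200 bits/s.
1,411,200 / 8 = 176,400 bytes/s.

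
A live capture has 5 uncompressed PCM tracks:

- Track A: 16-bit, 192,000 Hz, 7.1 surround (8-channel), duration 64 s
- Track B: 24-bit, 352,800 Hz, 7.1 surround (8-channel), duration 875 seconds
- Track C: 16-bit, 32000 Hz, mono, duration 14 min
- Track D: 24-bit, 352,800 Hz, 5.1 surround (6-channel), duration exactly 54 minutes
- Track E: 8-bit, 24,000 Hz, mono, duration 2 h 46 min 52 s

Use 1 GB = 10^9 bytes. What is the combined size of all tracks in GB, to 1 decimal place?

Track A: 192,000 × 64 × 2 × 8 = 196,608,000 bytes.
Track B: 352,800 × 875 × 3 × 8 = 7,408,800,000 bytes.
Track C: 14 min = 840 s; 32,000 × 840 × 2 × 1 = 53,760,000 bytes.
Track D: exactly 54 minutes = 3,240 s; 352,800 × 3,240 × 3 × 6 = 20,575,296,000 bytes.
Track E: 2 h 46 min 52 s = 10,012 s; 24,000 × 10,012 × 1 × 1 = 240,288,000 bytes.
Total = 28,474,752,000 bytes = 28.5 GB.

28.5 GB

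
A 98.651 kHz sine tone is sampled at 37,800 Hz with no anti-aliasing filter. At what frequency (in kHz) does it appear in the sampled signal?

14.749 kHz

Nyquist = 37,800/2 = 18,900 Hz; 98,651 Hz exceeds it.
Alias = |98,651 − 3×37,800| = |98,651 − 113,400| = 14,749 Hz = 14.749 kHz.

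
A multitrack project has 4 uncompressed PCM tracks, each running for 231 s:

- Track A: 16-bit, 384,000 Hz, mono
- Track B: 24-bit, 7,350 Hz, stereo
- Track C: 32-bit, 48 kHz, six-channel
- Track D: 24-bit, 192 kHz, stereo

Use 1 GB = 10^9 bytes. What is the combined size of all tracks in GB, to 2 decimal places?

Track A: 384,000 × 231 × 2 × 1 = 177,408,000 bytes.
Track B: 7,350 × 231 × 3 × 2 = 10,187,100 bytes.
Track C: 48,000 × 231 × 4 × 6 = 266,112,000 bytes.
Track D: 192,000 × 231 × 3 × 2 = 266,112,000 bytes.
Total = 719,819,100 bytes = 0.72 GB.

0.72 GB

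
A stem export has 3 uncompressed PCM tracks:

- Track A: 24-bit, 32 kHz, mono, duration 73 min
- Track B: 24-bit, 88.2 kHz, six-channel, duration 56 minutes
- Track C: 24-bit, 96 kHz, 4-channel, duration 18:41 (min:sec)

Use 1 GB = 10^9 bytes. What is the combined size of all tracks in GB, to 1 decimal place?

Track A: 73 min = 4,380 s; 32,000 × 4,380 × 3 × 1 = 420,480,000 bytes.
Track B: 56 minutes = 3,360 s; 88,200 × 3,360 × 3 × 6 = 5,334,336,000 bytes.
Track C: 18:41 (min:sec) = 1,121 s; 96,000 × 1,121 × 3 × 4 = 1,291,392,000 bytes.
Total = 7,046,208,000 bytes = 7.0 GB.

7.0 GB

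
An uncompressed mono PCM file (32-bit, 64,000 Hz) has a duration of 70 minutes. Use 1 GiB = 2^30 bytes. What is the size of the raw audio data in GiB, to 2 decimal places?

Duration = 70 minutes = 4,200 s.
Bytes = 64,000 samples/s × 4,200 s × 4 bytes/sample × 1 ch = 1,075,200,000 bytes.
1,075,200,000 / 1,073,741,824 = 1.00 GiB.

1.00 GiB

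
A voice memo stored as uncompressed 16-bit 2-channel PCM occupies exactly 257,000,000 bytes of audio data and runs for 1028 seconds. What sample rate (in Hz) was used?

62,500 Hz

Bytes = sample_rate × seconds × bytes_per_sample × channels.
sample_rate = 257,000,000 / (1,028 × 2 × 2) = 257,000,000 / 4,112 = 62,500 Hz.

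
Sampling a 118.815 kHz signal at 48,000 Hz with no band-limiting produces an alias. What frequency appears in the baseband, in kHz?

22.815 kHz

Nyquist = 48,000/2 = 24,000 Hz; 118,815 Hz exceeds it.
Alias = |118,815 − 2×48,000| = |118,815 − 96,000| = 22,815 Hz = 22.815 kHz.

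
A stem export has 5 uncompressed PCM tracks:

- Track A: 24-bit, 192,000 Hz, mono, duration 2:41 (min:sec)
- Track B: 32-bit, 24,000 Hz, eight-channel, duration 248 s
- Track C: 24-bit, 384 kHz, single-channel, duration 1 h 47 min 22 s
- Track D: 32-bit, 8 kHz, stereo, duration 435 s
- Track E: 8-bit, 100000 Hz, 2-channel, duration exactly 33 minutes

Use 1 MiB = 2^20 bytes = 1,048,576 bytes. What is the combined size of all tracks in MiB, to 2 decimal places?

Track A: 2:41 (min:sec) = 161 s; 192,000 × 161 × 3 × 1 = 92,736,000 bytes.
Track B: 24,000 × 248 × 4 × 8 = 190,464,000 bytes.
Track C: 1 h 47 min 22 s = 6,442 s; 384,000 × 6,442 × 3 × 1 = 7,421,184,000 bytes.
Track D: 8,000 × 435 × 4 × 2 = 27,840,000 bytes.
Track E: exactly 33 minutes = 1,980 s; 100,000 × 1,980 × 1 × 2 = 396,000,000 bytes.
Total = 8,128,224,000 bytes = 7751.68 MiB.

7751.68 MiB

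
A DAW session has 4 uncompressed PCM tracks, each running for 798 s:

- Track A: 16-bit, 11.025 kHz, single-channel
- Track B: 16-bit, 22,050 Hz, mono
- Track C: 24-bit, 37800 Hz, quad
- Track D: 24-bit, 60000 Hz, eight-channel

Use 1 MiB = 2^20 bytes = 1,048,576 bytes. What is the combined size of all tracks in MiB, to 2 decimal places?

1491.43 MiB

Track A: 11,025 × 798 × 2 × 1 = 17,595,900 bytes.
Track B: 22,050 × 798 × 2 × 1 = 35,191,800 bytes.
Track C: 37,800 × 798 × 3 × 4 = 361,972,800 bytes.
Track D: 60,000 × 798 × 3 × 8 = 1,149,120,000 bytes.
Total = 1,563,880,500 bytes = 1491.43 MiB.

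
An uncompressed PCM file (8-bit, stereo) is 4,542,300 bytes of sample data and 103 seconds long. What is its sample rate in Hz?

Bytes = sample_rate × seconds × bytes_per_sample × channels.
sample_rate = 4,542,300 / (103 × 1 × 2) = 4,542,300 / 206 = 22,050 Hz.

22,050 Hz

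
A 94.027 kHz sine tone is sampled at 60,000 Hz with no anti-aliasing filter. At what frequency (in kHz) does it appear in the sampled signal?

25.973 kHz

Nyquist = 60,000/2 = 30,000 Hz; 94,027 Hz exceeds it.
Alias = |94,027 − 2×60,000| = |94,027 − 120,000| = 25,973 Hz = 25.973 kHz.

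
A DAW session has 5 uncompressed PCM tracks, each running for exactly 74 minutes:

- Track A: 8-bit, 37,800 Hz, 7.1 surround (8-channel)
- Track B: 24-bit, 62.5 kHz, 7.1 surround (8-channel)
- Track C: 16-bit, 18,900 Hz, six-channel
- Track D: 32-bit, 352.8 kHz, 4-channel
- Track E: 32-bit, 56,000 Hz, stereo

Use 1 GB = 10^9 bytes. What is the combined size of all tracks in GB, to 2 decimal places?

36.06 GB

exactly 74 minutes = 4,440 s.
Track A: 37,800 × 4,440 × 1 × 8 = 1,342,656,000 bytes.
Track B: 62,500 × 4,440 × 3 × 8 = 6,660,000,000 bytes.
Track C: 18,900 × 4,440 × 2 × 6 = 1,006,992,000 bytes.
Track D: 352,800 × 4,440 × 4 × 4 = 25,062,912,000 bytes.
Track E: 56,000 × 4,440 × 4 × 2 = 1,989,120,000 bytes.
Total = 36,061,680,000 bytes = 36.06 GB.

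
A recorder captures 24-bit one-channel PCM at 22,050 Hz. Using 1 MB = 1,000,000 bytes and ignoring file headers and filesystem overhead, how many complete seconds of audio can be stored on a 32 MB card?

483 seconds

Uncompressed byte rate = 22,050 × 3 × 1 = 66,150 bytes/s.
Capacity = 32 × 1,000,000 = 32,000,000 bytes.
32,000,000 / 66,150 ≈ 483.75 s → 483 seconds.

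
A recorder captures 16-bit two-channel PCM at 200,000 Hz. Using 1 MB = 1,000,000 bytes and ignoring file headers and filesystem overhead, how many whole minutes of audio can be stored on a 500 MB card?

10 minutes

Uncompressed byte rate = 200,000 × 2 × 2 = 800,000 bytes/s.
Capacity = 500 × 1,000,000 = 500,000,000 bytes.
500,000,000 / 800,000 ≈ 625 s → 10 minutes.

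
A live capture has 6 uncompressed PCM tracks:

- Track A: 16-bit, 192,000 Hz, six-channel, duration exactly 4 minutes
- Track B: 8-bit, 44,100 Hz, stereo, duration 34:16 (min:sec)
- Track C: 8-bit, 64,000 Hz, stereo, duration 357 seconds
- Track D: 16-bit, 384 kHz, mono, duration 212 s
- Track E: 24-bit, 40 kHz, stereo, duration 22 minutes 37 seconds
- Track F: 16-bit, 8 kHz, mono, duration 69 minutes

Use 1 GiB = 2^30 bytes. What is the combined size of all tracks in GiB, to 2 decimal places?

1.24 GiB

Track A: exactly 4 minutes = 240 s; 192,000 × 240 × 2 × 6 = 552,960,000 bytes.
Track B: 34:16 (min:sec) = 2,056 s; 44,100 × 2,056 × 1 × 2 = 181,339,200 bytes.
Track C: 64,000 × 357 × 1 × 2 = 45,696,000 bytes.
Track D: 384,000 × 212 × 2 × 1 = 162,816,000 bytes.
Track E: 22 minutes 37 seconds = 1,357 s; 40,000 × 1,357 × 3 × 2 = 325,680,000 bytes.
Track F: 69 minutes = 4,140 s; 8,000 × 4,140 × 2 × 1 = 66,240,000 bytes.
Total = 1,334,731,200 bytes = 1.24 GiB.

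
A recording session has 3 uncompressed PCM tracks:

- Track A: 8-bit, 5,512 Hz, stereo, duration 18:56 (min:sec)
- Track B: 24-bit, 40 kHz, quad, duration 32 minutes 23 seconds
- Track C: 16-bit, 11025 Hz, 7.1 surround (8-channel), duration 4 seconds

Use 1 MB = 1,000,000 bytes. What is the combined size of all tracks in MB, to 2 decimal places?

Track A: 18:56 (min:sec) = 1,136 s; 5,512 × 1,136 × 1 × 2 = 12,523,264 bytes.
Track B: 32 minutes 23 seconds = 1,943 s; 40,000 × 1,943 × 3 × 4 = 932,640,000 bytes.
Track C: 11,025 × 4 × 2 × 8 = 705,600 bytes.
Total = 945,868,864 bytes = 945.87 MB.

945.87 MB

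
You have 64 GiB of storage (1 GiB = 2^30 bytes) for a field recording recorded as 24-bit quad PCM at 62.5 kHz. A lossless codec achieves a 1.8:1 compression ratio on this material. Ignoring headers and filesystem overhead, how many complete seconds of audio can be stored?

Uncompressed byte rate = 62,500 × 3 × 4 = 750,000 bytes/s.
After 1.8:1 compression, effective rate ≈ 416666.67 bytes/s.
Capacity = 64 × 1,073,741,824 = 68,719,476,736 bytes.
68,719,476,736 / effective rate ≈ 164926.74 s → 164,926 seconds.

164,926 seconds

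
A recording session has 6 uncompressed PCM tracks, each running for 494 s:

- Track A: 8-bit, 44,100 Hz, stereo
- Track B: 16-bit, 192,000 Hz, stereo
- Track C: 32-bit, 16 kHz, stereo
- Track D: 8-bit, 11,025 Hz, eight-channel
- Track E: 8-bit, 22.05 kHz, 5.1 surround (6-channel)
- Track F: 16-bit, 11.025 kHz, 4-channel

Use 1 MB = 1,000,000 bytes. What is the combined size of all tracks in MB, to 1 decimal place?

638.7 MB

Track A: 44,100 × 494 × 1 × 2 = 43,570,800 bytes.
Track B: 192,000 × 494 × 2 × 2 = 379,392,000 bytes.
Track C: 16,000 × 494 × 4 × 2 = 63,232,000 bytes.
Track D: 11,025 × 494 × 1 × 8 = 43,570,800 bytes.
Track E: 22,050 × 494 × 1 × 6 = 65,356,200 bytes.
Track F: 11,025 × 494 × 2 × 4 = 43,570,800 bytes.
Total = 638,692,600 bytes = 638.7 MB.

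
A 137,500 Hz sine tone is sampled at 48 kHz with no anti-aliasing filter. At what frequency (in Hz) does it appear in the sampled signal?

Nyquist = 48,000/2 = 24,000 Hz; 137,500 Hz exceeds it.
Alias = |137,500 − 3×48,000| = |137,500 − 144,000| = 6,500 Hz.

6,500 Hz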